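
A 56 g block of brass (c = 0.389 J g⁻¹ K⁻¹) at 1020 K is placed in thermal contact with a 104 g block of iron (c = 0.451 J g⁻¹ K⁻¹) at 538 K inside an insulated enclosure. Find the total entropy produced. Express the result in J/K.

Energy balance: T_f = (m₁c₁T₁ + m₂c₂T₂)/(m₁c₁ + m₂c₂) = 690.86 K.
ΔS₁ = m₁c₁ ln(T_f/T₁) = 21.784 × ln(690.86/1020) = -8.487 J/K.
ΔS₂ = m₂c₂ ln(T_f/T₂) = 46.904 × ln(690.86/538) = 11.73 J/K.
ΔS_total = -8.487 + 11.73 = 3.24 J/K.

ΔS_total = 3.24 J/K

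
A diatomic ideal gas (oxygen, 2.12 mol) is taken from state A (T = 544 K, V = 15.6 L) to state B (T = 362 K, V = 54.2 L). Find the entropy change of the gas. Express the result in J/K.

Entropy is a state function: ΔS = nC_V ln(T₂/T₁) + nR ln(V₂/V₁), with C_V = 5R/2 = 20.79 J mol⁻¹ K⁻¹ for a diatomic ideal gas.
ΔS = 2.12 × [20.79 × ln(362/544) + 8.314 × ln(54.2/15.6)] = 4 J/K.

ΔS = 4 J/K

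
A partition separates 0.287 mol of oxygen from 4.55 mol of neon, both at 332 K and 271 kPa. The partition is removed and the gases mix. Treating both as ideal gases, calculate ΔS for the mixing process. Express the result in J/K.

ΔS_mix = 9.05 J/K

Mole fractions: x_A = 0.287/4.84 = 0.0593, x_B = 0.941.
ΔS_mix = −R(n_A ln x_A + n_B ln x_B) = −8.314 × (0.287 ln 0.0593 + 4.55 ln 0.941) = 9.05 J/K.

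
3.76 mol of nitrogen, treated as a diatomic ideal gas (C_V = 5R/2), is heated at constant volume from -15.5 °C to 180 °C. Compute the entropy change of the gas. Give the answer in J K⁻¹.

ΔS = 44.1 J/K

In kelvin: T₁ = 257.65 K, T₂ = 453.15 K. At constant volume, ΔS = nC_V ln(T₂/T₁) with C_V = 5R/2 = 20.79 J mol⁻¹ K⁻¹.
ΔS = 3.76 × 20.79 × ln(453.15/257.65) = 44.1 J/K.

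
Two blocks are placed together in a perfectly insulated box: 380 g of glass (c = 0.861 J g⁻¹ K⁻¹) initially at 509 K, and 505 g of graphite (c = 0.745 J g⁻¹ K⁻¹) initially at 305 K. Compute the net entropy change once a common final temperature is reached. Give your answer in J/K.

ΔS_total = 23 J/K

Energy balance: T_f = (m₁c₁T₁ + m₂c₂T₂)/(m₁c₁ + m₂c₂) = 399.89 K.
ΔS₁ = m₁c₁ ln(T_f/T₁) = 327.18 × ln(399.89/509) = -78.94 J/K.
ΔS₂ = m₂c₂ ln(T_f/T₂) = 376.225 × ln(399.89/305) = 101.9 J/K.
ΔS_total = -78.94 + 101.9 = 23 J/K.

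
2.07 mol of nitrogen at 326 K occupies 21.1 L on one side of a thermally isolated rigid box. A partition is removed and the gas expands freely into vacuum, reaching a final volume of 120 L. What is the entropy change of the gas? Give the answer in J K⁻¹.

ΔS_gas = 29.9 J/K

No heat is exchanged and no work is done, so the ideal-gas temperature stays constant.
Entropy is a state function; using a reversible isothermal path, ΔS_gas = nR ln(V₂/V₁) = 2.07 × 8.314 × ln(120/21.1) = 29.9 J/K.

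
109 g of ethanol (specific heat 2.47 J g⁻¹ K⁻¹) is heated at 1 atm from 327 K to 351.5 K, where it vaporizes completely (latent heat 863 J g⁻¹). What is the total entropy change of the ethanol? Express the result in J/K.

Warming step: ΔS₁ = m c ln(T_tr/T_i) = 109 × 2.47 × ln(351.5/327) = 19.45 J/K.
Phase change: ΔS₂ = +mL/T_tr = 109 × 863 / 351.5 = 267.6 J/K.
ΔS_total = (19.45) + (267.6) = 287 J/K.

ΔS = 287 J/K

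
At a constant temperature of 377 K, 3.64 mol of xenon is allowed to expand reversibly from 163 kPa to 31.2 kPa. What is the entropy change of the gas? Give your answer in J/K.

For an isothermal ideal gas ΔS_gas = nR ln(P₁/P₂) = 3.64 × 8.314 × ln(163/31.2) = 50 J/K.

ΔS_gas = 50 J/K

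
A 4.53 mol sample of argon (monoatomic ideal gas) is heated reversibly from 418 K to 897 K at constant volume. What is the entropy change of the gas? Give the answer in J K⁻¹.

At constant volume, ΔS = nC_V ln(T₂/T₁) with C_V = 3R/2 = 12.47 J mol⁻¹ K⁻¹.
ΔS = 4.53 × 12.47 × ln(897/418) = 43.1 J/K.

ΔS = 43.1 J/K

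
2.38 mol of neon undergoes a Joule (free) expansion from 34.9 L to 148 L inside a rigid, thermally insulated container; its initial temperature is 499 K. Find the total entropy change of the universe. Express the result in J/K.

For an ideal gas in free expansion Q = 0 and W = 0, so T is unchanged.
Entropy is a state function; using a reversible isothermal path, ΔS_gas = nR ln(V₂/V₁) = 2.38 × 8.314 × ln(148/34.9) = 28.6 J/K.
The insulated surroundings exchange no heat, so ΔS_surr = 0 and ΔS_universe = ΔS_gas.

ΔS_universe = 28.6 J/K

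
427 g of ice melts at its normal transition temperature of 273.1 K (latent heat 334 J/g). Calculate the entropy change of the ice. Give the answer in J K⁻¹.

ΔS = 522 J/K

Heat absorbed by the substance: Q = mL = 427 × 334 = 142618 J.
At constant T, ΔS = Q_rev/T = 142618 / 273.1 = 522 J/K.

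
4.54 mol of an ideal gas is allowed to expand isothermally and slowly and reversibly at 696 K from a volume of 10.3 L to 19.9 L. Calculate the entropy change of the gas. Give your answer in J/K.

For an isothermal ideal gas ΔS_gas = nR ln(V₂/V₁) = 4.54 × 8.314 × ln(19.9/10.3) = 24.9 J/K.

ΔS_gas = 24.9 J/K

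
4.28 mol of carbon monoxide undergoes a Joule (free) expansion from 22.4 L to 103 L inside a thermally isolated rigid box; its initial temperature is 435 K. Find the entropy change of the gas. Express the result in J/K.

ΔS_gas = 54.3 J/K

For an ideal gas in free expansion Q = 0 and W = 0, so T is unchanged.
Entropy is a state function; using a reversible isothermal path, ΔS_gas = nR ln(V₂/V₁) = 4.28 × 8.314 × ln(103/22.4) = 54.3 J/K.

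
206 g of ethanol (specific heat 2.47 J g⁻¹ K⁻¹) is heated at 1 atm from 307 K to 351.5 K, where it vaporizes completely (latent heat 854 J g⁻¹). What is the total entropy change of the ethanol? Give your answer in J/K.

Warming step: ΔS₁ = m c ln(T_tr/T_i) = 206 × 2.47 × ln(351.5/307) = 68.87 J/K.
Phase change: ΔS₂ = +mL/T_tr = 206 × 854 / 351.5 = 500.5 J/K.
ΔS_total = (68.87) + (500.5) = 569 J/K.

ΔS = 569 J/K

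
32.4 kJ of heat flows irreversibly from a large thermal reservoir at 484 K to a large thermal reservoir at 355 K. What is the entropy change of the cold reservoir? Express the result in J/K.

ΔS_cold = 91.3 J/K

The cold reservoir gains heat Q, so ΔS_cold = +Q/T_C = 32400/355 = 91.3 J/K.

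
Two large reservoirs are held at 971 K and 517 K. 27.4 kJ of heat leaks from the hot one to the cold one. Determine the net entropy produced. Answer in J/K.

ΔS_hot = −Q/T_H = −27400/971 = -28.22 J/K and ΔS_cold = +Q/T_C = 27400/517 = 53 J/K.
ΔS_total = -28.22 + 53 = 24.8 J/K, positive as the second law requires.

ΔS_total = 24.8 J/K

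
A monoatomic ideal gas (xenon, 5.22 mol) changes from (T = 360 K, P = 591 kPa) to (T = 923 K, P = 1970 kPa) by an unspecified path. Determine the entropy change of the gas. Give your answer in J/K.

ΔS = 49.9 J/K

ΔS = nC_p ln(T₂/T₁) − nR ln(P₂/P₁), with C_p = 5R/2 = 20.79 J mol⁻¹ K⁻¹ for a monoatomic ideal gas.
ΔS = 5.22 × [20.79 × ln(923/360) − 8.314 × ln(1970/591)] = 49.9 J/K.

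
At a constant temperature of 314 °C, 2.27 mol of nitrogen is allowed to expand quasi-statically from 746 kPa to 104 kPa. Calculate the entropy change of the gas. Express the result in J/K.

ΔS_gas = 37.2 J/K

For an isothermal ideal gas ΔS_gas = nR ln(P₁/P₂) = 2.27 × 8.314 × ln(746/104) = 37.2 J/K.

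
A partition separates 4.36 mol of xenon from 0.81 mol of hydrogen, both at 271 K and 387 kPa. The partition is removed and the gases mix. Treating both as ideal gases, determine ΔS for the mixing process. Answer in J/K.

Mole fractions: x_A = 4.36/5.17 = 0.843, x_B = 0.157.
ΔS_mix = −R(n_A ln x_A + n_B ln x_B) = −8.314 × (4.36 ln 0.843 + 0.81 ln 0.157) = 18.7 J/K.

ΔS_mix = 18.7 J/K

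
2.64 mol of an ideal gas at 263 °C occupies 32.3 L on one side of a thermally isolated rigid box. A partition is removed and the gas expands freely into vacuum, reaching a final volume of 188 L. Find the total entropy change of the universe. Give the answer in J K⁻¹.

ΔS_universe = 38.7 J/K

No heat is exchanged and no work is done, so the ideal-gas temperature stays constant.
Entropy is a state function; using a reversible isothermal path, ΔS_gas = nR ln(V₂/V₁) = 2.64 × 8.314 × ln(188/32.3) = 38.7 J/K.
The insulated surroundings exchange no heat, so ΔS_surr = 0 and ΔS_universe = ΔS_gas.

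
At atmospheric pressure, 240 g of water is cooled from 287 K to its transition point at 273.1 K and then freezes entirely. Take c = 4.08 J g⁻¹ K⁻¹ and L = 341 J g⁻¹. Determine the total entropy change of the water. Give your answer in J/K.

Cooling step: ΔS₁ = m c ln(T_tr/T_i) = 240 × 4.08 × ln(273.1/287) = -48.61 J/K.
Phase change: ΔS₂ = −mL/T_tr = −240 × 341 / 273.1 = -299.7 J/K.
ΔS_total = (-48.61) + (-299.7) = -348 J/K.

ΔS = -348 J/K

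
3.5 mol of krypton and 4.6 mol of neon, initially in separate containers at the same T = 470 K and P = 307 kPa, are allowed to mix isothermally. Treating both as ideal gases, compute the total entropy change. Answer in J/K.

ΔS_mix = 46.1 J/K

Mole fractions: x_A = 3.5/8.1 = 0.432, x_B = 0.568.
ΔS_mix = −R(n_A ln x_A + n_B ln x_B) = −8.314 × (3.5 ln 0.432 + 4.6 ln 0.568) = 46.1 J/K.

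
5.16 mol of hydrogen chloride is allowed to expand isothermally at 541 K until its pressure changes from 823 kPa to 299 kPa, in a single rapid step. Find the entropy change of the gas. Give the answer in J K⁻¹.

Entropy is a state function, so ΔS_gas depends only on the end states.
For an isothermal ideal gas ΔS_gas = nR ln(P₁/P₂) = 5.16 × 8.314 × ln(823/299) = 43.4 J/K.

ΔS_gas = 43.4 J/K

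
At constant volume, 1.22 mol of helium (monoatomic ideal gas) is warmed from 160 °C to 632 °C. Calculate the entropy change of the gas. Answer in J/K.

ΔS = 11.2 J/K

In kelvin: T₁ = 433.15 K, T₂ = 905.15 K. At constant volume, ΔS = nC_V ln(T₂/T₁) with C_V = 3R/2 = 12.47 J mol⁻¹ K⁻¹.
ΔS = 1.22 × 12.47 × ln(905.15/433.15) = 11.2 J/K.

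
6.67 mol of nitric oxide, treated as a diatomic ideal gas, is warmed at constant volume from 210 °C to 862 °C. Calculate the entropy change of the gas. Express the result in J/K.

ΔS = 118 J/K

In kelvin: T₁ = 483.15 K, T₂ = 1135.15 K. At constant volume, ΔS = nC_V ln(T₂/T₁) with C_V = 5R/2 = 20.79 J mol⁻¹ K⁻¹.
ΔS = 6.67 × 20.79 × ln(1135.15/483.15) = 118 J/K.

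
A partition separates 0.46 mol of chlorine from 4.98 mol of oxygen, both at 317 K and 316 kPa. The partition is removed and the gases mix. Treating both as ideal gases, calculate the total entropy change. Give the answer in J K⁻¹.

Mole fractions: x_A = 0.46/5.44 = 0.0846, x_B = 0.915.
ΔS_mix = −R(n_A ln x_A + n_B ln x_B) = −8.314 × (0.46 ln 0.0846 + 4.98 ln 0.915) = 13.1 J/K.

ΔS_mix = 13.1 J/K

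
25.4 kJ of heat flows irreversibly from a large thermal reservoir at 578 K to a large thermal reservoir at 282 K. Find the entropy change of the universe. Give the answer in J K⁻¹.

ΔS_hot = −Q/T_H = −25400/578 = -43.94 J/K and ΔS_cold = +Q/T_C = 25400/282 = 90.07 J/K.
ΔS_total = -43.94 + 90.07 = 46.1 J/K, positive as the second law requires.

ΔS_total = 46.1 J/K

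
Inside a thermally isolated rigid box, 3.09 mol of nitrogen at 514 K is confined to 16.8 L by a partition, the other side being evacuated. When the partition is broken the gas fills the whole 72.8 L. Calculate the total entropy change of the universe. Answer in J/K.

For an ideal gas in free expansion Q = 0 and W = 0, so T is unchanged.
Entropy is a state function; using a reversible isothermal path, ΔS_gas = nR ln(V₂/V₁) = 3.09 × 8.314 × ln(72.8/16.8) = 37.7 J/K.
The insulated surroundings exchange no heat, so ΔS_surr = 0 and ΔS_universe = ΔS_gas.

ΔS_universe = 37.7 J/K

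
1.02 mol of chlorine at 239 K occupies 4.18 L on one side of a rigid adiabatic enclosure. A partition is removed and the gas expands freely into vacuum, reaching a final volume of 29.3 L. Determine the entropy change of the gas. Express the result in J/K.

For an ideal gas in free expansion Q = 0 and W = 0, so T is unchanged.
Entropy is a state function; using a reversible isothermal path, ΔS_gas = nR ln(V₂/V₁) = 1.02 × 8.314 × ln(29.3/4.18) = 16.5 J/K.

ΔS_gas = 16.5 J/K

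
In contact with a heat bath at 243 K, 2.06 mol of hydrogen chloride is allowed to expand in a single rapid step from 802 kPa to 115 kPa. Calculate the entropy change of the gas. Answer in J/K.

ΔS_gas = 33.3 J/K

Entropy is a state function, so ΔS_gas depends only on the end states.
For an isothermal ideal gas ΔS_gas = nR ln(P₁/P₂) = 2.06 × 8.314 × ln(802/115) = 33.3 J/K.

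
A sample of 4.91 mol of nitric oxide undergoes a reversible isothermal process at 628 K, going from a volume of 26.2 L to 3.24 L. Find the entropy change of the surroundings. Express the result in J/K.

ΔS_surr = 85.3 J/K

For an isothermal ideal gas ΔS_gas = nR ln(V₂/V₁) = 4.91 × 8.314 × ln(3.24/26.2) = -85.3 J/K.
The process is reversible, so ΔS_surr = −ΔS_gas = 85.3 J/K and ΔS_universe = 0.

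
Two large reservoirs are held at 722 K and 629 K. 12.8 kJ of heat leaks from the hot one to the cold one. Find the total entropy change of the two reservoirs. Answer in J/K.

ΔS_hot = −Q/T_H = −12800/722 = -17.73 J/K and ΔS_cold = +Q/T_C = 12800/629 = 20.35 J/K.
ΔS_total = -17.73 + 20.35 = 2.62 J/K, positive as the second law requires.

ΔS_total = 2.62 J/K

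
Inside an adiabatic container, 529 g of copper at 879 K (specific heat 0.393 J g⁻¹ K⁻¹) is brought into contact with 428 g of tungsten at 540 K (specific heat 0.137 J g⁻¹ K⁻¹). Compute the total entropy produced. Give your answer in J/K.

ΔS_total = 4.94 J/K

Energy balance: T_f = (m₁c₁T₁ + m₂c₂T₂)/(m₁c₁ + m₂c₂) = 804.42 K.
ΔS₁ = m₁c₁ ln(T_f/T₁) = 207.897 × ln(804.42/879) = -18.43 J/K.
ΔS₂ = m₂c₂ ln(T_f/T₂) = 58.636 × ln(804.42/540) = 23.37 J/K.
ΔS_total = -18.43 + 23.37 = 4.94 J/K.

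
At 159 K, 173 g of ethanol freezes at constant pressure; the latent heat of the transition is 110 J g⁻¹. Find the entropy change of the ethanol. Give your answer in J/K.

Heat released by the substance: Q = −mL = −173 × 110 = −19030 J.
At constant T, ΔS = Q_rev/T = −19030 / 159 = -120 J/K.

ΔS = -120 J/K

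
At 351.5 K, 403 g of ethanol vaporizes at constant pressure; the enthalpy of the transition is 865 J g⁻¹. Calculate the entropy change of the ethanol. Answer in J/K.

Heat absorbed by the substance: Q = mL = 403 × 865 = 348595 J.
At constant T, ΔS = Q_rev/T = 348595 / 351.5 = 992 J/K.

ΔS = 992 J/K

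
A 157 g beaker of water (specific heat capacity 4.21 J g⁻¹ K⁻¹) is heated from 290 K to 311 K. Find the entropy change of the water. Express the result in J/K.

ΔS = 46.2 J/K

ΔS = ∫dQ_rev/T = m c ln(T₂/T₁) = 157 × 4.21 × ln(311/290) = 46.2 J/K.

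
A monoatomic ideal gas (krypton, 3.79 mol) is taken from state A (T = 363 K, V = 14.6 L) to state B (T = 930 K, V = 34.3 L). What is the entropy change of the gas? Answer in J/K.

Entropy is a state function: ΔS = nC_V ln(T₂/T₁) + nR ln(V₂/V₁), with C_V = 3R/2 = 12.47 J mol⁻¹ K⁻¹ for a monoatomic ideal gas.
ΔS = 3.79 × [12.47 × ln(930/363) + 8.314 × ln(34.3/14.6)] = 71.4 J/K.

ΔS = 71.4 J/K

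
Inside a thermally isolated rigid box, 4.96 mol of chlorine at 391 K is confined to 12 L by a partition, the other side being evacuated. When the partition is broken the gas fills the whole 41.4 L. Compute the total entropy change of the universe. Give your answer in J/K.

For an ideal gas in free expansion Q = 0 and W = 0, so T is unchanged.
Entropy is a state function; using a reversible isothermal path, ΔS_gas = nR ln(V₂/V₁) = 4.96 × 8.314 × ln(41.4/12) = 51.1 J/K.
The insulated surroundings exchange no heat, so ΔS_surr = 0 and ΔS_universe = ΔS_gas.

ΔS_universe = 51.1 J/K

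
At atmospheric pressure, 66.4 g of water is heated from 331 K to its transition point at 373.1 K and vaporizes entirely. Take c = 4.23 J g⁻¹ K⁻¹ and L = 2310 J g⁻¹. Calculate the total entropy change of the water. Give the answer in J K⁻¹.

Warming step: ΔS₁ = m c ln(T_tr/T_i) = 66.4 × 4.23 × ln(373.1/331) = 33.63 J/K.
Phase change: ΔS₂ = +mL/T_tr = 66.4 × 2310 / 373.1 = 411.1 J/K.
ΔS_total = (33.63) + (411.1) = 445 J/K.

ΔS = 445 J/K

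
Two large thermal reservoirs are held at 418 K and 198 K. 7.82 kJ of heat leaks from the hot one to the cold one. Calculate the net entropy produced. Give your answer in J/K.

ΔS_total = 20.8 J/K

ΔS_hot = −Q/T_H = −7820/418 = -18.71 J/K and ΔS_cold = +Q/T_C = 7820/198 = 39.49 J/K.
ΔS_total = -18.71 + 39.49 = 20.8 J/K, positive as the second law requires.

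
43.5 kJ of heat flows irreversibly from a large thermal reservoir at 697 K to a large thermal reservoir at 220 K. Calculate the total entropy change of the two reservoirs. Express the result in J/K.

ΔS_total = 135 J/K

ΔS_hot = −Q/T_H = −43500/697 = -62.41 J/K and ΔS_cold = +Q/T_C = 43500/220 = 197.7 J/K.
ΔS_total = -62.41 + 197.7 = 135 J/K, positive as the second law requires.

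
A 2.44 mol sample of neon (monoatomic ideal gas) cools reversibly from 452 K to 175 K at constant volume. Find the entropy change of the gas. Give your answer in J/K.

ΔS = -28.9 J/K

At constant volume, ΔS = nC_V ln(T₂/T₁) with C_V = 3R/2 = 12.47 J mol⁻¹ K⁻¹.
ΔS = 2.44 × 12.47 × ln(175/452) = -28.9 J/K.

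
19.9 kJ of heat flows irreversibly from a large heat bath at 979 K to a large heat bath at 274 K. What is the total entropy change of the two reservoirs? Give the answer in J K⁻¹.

ΔS_hot = −Q/T_H = −19900/979 = -20.33 J/K and ΔS_cold = +Q/T_C = 19900/274 = 72.63 J/K.
ΔS_total = -20.33 + 72.63 = 52.3 J/K, positive as the second law requires.

ΔS_total = 52.3 J/K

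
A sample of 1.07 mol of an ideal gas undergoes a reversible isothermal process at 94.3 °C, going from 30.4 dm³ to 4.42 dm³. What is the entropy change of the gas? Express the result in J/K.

ΔS_gas = -17.2 J/K

For an isothermal ideal gas ΔS_gas = nR ln(V₂/V₁) = 1.07 × 8.314 × ln(4.42/30.4) = -17.2 J/K.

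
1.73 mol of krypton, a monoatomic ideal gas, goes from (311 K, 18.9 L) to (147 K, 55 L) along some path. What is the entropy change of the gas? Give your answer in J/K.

Entropy is a state function: ΔS = nC_V ln(T₂/T₁) + nR ln(V₂/V₁), with C_V = 3R/2 = 12.47 J mol⁻¹ K⁻¹ for a monoatomic ideal gas.
ΔS = 1.73 × [12.47 × ln(147/311) + 8.314 × ln(55/18.9)] = -0.804 J/K.

ΔS = -0.804 J/K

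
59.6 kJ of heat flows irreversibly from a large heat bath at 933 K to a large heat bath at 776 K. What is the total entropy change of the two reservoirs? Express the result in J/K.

ΔS_hot = −Q/T_H = −59600/933 = -63.88 J/K and ΔS_cold = +Q/T_C = 59600/776 = 76.8 J/K.
ΔS_total = -63.88 + 76.8 = 12.9 J/K, positive as the second law requires.

ΔS_total = 12.9 J/K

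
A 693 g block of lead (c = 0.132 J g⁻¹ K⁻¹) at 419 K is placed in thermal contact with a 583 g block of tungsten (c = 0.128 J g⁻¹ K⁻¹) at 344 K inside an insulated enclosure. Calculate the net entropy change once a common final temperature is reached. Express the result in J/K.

Energy balance: T_f = (m₁c₁T₁ + m₂c₂T₂)/(m₁c₁ + m₂c₂) = 385.3 K.
ΔS₁ = m₁c₁ ln(T_f/T₁) = 91.476 × ln(385.3/419) = -7.669 J/K.
ΔS₂ = m₂c₂ ln(T_f/T₂) = 74.624 × ln(385.3/344) = 8.462 J/K.
ΔS_total = -7.669 + 8.462 = 0.793 J/K.

ΔS_total = 0.793 J/K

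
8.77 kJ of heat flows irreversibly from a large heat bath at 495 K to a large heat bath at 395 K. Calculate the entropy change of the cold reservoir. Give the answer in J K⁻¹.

The cold reservoir gains heat Q, so ΔS_cold = +Q/T_C = 8770/395 = 22.2 J/K.

ΔS_cold = 22.2 J/K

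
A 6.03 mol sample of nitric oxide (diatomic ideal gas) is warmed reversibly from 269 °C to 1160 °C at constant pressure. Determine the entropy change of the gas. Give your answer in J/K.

In kelvin: T₁ = 542.15 K, T₂ = 1433.15 K. At constant pressure, ΔS = nC_p ln(T₂/T₁) with C_p = 7R/2 = 29.1 J mol⁻¹ K⁻¹.
ΔS = 6.03 × 29.1 × ln(1433.15/542.15) = 171 J/K.

ΔS = 171 J/K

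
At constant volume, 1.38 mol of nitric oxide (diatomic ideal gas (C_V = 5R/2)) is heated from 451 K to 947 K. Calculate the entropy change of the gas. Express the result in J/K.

ΔS = 21.3 J/K

At constant volume, ΔS = nC_V ln(T₂/T₁) with C_V = 5R/2 = 20.79 J mol⁻¹ K⁻¹.
ΔS = 1.38 × 20.79 × ln(947/451) = 21.3 J/K.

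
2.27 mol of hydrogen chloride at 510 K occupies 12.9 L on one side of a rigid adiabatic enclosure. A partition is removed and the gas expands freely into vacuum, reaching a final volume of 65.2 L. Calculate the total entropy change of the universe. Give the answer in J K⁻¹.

For an ideal gas in free expansion Q = 0 and W = 0, so T is unchanged.
Entropy is a state function; using a reversible isothermal path, ΔS_gas = nR ln(V₂/V₁) = 2.27 × 8.314 × ln(65.2/12.9) = 30.6 J/K.
The insulated surroundings exchange no heat, so ΔS_surr = 0 and ΔS_universe = ΔS_gas.

ΔS_universe = 30.6 J/K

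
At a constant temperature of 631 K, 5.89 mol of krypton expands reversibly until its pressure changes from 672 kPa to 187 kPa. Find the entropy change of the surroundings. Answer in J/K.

For an isothermal ideal gas ΔS_gas = nR ln(P₁/P₂) = 5.89 × 8.314 × ln(672/187) = 62.6 J/K.
The process is reversible, so ΔS_surr = −ΔS_gas = -62.6 J/K and ΔS_universe = 0.

ΔS_surr = -62.6 J/K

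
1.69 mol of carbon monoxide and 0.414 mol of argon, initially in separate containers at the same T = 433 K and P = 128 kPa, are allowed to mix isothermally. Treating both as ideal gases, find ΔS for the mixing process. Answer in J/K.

ΔS_mix = 8.67 J/K

Mole fractions: x_A = 1.69/2.1 = 0.803, x_B = 0.197.
ΔS_mix = −R(n_A ln x_A + n_B ln x_B) = −8.314 × (1.69 ln 0.803 + 0.414 ln 0.197) = 8.67 J/K.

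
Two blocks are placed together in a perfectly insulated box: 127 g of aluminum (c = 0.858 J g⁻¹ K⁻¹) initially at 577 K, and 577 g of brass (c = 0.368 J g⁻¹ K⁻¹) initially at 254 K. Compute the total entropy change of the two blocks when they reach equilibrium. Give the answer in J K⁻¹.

ΔS_total = 25.8 J/K

Energy balance: T_f = (m₁c₁T₁ + m₂c₂T₂)/(m₁c₁ + m₂c₂) = 363.54 K.
ΔS₁ = m₁c₁ ln(T_f/T₁) = 108.966 × ln(363.54/577) = -50.34 J/K.
ΔS₂ = m₂c₂ ln(T_f/T₂) = 212.336 × ln(363.54/254) = 76.14 J/K.
ΔS_total = -50.34 + 76.14 = 25.8 J/K.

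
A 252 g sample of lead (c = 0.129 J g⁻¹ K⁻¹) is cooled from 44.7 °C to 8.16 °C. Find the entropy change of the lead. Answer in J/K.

In kelvin: T₁ = 317.85 K, T₂ = 281.31 K. ΔS = ∫dQ_rev/T = m c ln(T₂/T₁) = 252 × 0.129 × ln(281.31/317.85) = -3.97 J/K.

ΔS = -3.97 J/K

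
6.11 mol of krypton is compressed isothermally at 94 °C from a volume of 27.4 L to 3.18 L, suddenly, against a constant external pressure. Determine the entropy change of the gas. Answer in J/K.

ΔS_gas = -109 J/K

Entropy is a state function, so ΔS_gas depends only on the end states.
For an isothermal ideal gas ΔS_gas = nR ln(V₂/V₁) = 6.11 × 8.314 × ln(3.18/27.4) = -109 J/K.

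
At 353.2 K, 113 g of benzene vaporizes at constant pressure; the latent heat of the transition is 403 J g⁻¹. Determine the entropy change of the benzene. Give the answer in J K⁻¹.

ΔS = 129 J/K

Heat absorbed by the substance: Q = mL = 113 × 403 = 45539 J.
At constant T, ΔS = Q_rev/T = 45539 / 353.2 = 129 J/K.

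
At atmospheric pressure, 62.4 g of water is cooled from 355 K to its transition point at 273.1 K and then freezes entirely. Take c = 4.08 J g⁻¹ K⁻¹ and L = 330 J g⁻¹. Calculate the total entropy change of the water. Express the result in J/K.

ΔS = -142 J/K

Cooling step: ΔS₁ = m c ln(T_tr/T_i) = 62.4 × 4.08 × ln(273.1/355) = -66.77 J/K.
Phase change: ΔS₂ = −mL/T_tr = −62.4 × 330 / 273.1 = -75.4 J/K.
ΔS_total = (-66.77) + (-75.4) = -142 J/K.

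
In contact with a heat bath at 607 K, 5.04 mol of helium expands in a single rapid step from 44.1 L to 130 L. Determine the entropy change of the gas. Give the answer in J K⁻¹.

Entropy is a state function, so ΔS_gas depends only on the end states.
For an isothermal ideal gas ΔS_gas = nR ln(V₂/V₁) = 5.04 × 8.314 × ln(130/44.1) = 45.3 J/K.

ΔS_gas = 45.3 J/K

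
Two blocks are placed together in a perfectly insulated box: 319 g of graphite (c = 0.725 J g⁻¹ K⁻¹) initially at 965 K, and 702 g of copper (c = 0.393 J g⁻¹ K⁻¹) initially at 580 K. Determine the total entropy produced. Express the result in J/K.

ΔS_total = 16.4 J/K

Energy balance: T_f = (m₁c₁T₁ + m₂c₂T₂)/(m₁c₁ + m₂c₂) = 755.57 K.
ΔS₁ = m₁c₁ ln(T_f/T₁) = 231.275 × ln(755.57/965) = -56.58 J/K.
ΔS₂ = m₂c₂ ln(T_f/T₂) = 275.886 × ln(755.57/580) = 72.96 J/K.
ΔS_total = -56.58 + 72.96 = 16.4 J/K.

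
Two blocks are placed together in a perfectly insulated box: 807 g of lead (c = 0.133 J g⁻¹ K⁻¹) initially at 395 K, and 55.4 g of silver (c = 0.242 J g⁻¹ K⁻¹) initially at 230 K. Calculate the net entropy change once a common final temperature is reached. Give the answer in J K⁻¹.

Energy balance: T_f = (m₁c₁T₁ + m₂c₂T₂)/(m₁c₁ + m₂c₂) = 376.68 K.
ΔS₁ = m₁c₁ ln(T_f/T₁) = 107.331 × ln(376.68/395) = -5.098 J/K.
ΔS₂ = m₂c₂ ln(T_f/T₂) = 13.4068 × ln(376.68/230) = 6.614 J/K.
ΔS_total = -5.098 + 6.614 = 1.52 J/K.

ΔS_total = 1.52 J/K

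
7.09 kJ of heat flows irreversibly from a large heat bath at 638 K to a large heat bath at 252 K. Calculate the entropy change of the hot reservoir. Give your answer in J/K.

ΔS_hot = -11.1 J/K

The hot reservoir loses heat Q, so ΔS_hot = −Q/T_H = −7090/638 = -11.1 J/K.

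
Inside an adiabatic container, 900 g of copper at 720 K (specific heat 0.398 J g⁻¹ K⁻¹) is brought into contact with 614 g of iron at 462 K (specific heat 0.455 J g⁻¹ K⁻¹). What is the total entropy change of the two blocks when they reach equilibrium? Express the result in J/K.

Energy balance: T_f = (m₁c₁T₁ + m₂c₂T₂)/(m₁c₁ + m₂c₂) = 606.95 K.
ΔS₁ = m₁c₁ ln(T_f/T₁) = 358.2 × ln(606.95/720) = -61.18 J/K.
ΔS₂ = m₂c₂ ln(T_f/T₂) = 279.37 × ln(606.95/462) = 76.23 J/K.
ΔS_total = -61.18 + 76.23 = 15.1 J/K.

ΔS_total = 15.1 J/K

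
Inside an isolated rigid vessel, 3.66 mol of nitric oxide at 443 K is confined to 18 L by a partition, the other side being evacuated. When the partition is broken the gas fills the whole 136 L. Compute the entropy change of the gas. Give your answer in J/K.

For an ideal gas in free expansion Q = 0 and W = 0, so T is unchanged.
Entropy is a state function; using a reversible isothermal path, ΔS_gas = nR ln(V₂/V₁) = 3.66 × 8.314 × ln(136/18) = 61.5 J/K.

ΔS_gas = 61.5 J/K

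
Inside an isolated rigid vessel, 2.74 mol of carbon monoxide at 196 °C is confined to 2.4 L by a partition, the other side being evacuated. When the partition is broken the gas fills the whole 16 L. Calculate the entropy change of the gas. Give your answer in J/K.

ΔS_gas = 43.2 J/K

No heat is exchanged and no work is done, so the ideal-gas temperature stays constant.
Entropy is a state function; using a reversible isothermal path, ΔS_gas = nR ln(V₂/V₁) = 2.74 × 8.314 × ln(16/2.4) = 43.2 J/K.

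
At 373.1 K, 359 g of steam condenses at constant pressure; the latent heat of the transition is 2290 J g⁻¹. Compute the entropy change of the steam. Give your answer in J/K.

ΔS = -2200 J/K

Heat released by the substance: Q = −mL = −359 × 2290 = −822110 J.
At constant T, ΔS = Q_rev/T = −822110 / 373.1 = -2200 J/K.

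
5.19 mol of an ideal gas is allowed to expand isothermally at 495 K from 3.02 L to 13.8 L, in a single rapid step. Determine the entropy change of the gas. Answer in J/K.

ΔS_gas = 65.6 J/K

Entropy is a state function, so ΔS_gas depends only on the end states.
For an isothermal ideal gas ΔS_gas = nR ln(V₂/V₁) = 5.19 × 8.314 × ln(13.8/3.02) = 65.6 J/K.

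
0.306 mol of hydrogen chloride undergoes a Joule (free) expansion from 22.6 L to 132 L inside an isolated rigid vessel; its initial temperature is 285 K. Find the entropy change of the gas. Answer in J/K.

ΔS_gas = 4.49 J/K

No heat is exchanged and no work is done, so the ideal-gas temperature stays constant.
Entropy is a state function; using a reversible isothermal path, ΔS_gas = nR ln(V₂/V₁) = 0.306 × 8.314 × ln(132/22.6) = 4.49 J/K.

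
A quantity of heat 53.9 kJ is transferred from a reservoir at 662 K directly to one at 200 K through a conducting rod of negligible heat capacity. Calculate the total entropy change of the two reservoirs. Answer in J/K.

ΔS_total = 188 J/K

ΔS_hot = −Q/T_H = −53900/662 = -81.42 J/K and ΔS_cold = +Q/T_C = 53900/200 = 269.5 J/K.
ΔS_total = -81.42 + 269.5 = 188 J/K, positive as the second law requires.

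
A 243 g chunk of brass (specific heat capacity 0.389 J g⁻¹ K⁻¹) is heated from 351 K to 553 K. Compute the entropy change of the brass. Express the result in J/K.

ΔS = 43 J/K

ΔS = ∫dQ_rev/T = m c ln(T₂/T₁) = 243 × 0.389 × ln(553/351) = 43 J/K.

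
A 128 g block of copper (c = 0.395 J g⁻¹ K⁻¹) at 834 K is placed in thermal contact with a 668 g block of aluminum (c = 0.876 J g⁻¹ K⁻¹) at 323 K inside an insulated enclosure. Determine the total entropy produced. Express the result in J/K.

ΔS_total = 27.4 J/K

Energy balance: T_f = (m₁c₁T₁ + m₂c₂T₂)/(m₁c₁ + m₂c₂) = 363.64 K.
ΔS₁ = m₁c₁ ln(T_f/T₁) = 50.56 × ln(363.64/834) = -41.97 J/K.
ΔS₂ = m₂c₂ ln(T_f/T₂) = 585.168 × ln(363.64/323) = 69.35 J/K.
ΔS_total = -41.97 + 69.35 = 27.4 J/K.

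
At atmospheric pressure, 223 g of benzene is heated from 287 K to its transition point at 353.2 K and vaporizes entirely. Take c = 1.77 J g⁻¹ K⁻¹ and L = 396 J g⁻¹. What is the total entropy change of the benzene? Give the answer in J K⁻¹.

ΔS = 332 J/K

Warming step: ΔS₁ = m c ln(T_tr/T_i) = 223 × 1.77 × ln(353.2/287) = 81.92 J/K.
Phase change: ΔS₂ = +mL/T_tr = 223 × 396 / 353.2 = 250 J/K.
ΔS_total = (81.92) + (250) = 332 J/K.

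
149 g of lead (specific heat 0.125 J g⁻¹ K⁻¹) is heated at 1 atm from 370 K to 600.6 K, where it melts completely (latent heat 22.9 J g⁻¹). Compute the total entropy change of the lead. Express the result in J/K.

Warming step: ΔS₁ = m c ln(T_tr/T_i) = 149 × 0.125 × ln(600.6/370) = 9.022 J/K.
Phase change: ΔS₂ = +mL/T_tr = 149 × 22.9 / 600.6 = 5.681 J/K.
ΔS_total = (9.022) + (5.681) = 14.7 J/K.

ΔS = 14.7 J/K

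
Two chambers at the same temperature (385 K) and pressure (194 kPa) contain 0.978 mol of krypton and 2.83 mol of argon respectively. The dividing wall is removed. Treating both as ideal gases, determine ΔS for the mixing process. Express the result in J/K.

Mole fractions: x_A = 0.978/3.81 = 0.257, x_B = 0.743.
ΔS_mix = −R(n_A ln x_A + n_B ln x_B) = −8.314 × (0.978 ln 0.257 + 2.83 ln 0.743) = 18 J/K.

ΔS_mix = 18 J/K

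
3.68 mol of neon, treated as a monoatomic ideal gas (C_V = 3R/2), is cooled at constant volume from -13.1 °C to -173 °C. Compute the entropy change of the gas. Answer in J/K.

ΔS = -43.8 J/K

In kelvin: T₁ = 260.05 K, T₂ = 100.15 K. At constant volume, ΔS = nC_V ln(T₂/T₁) with C_V = 3R/2 = 12.47 J mol⁻¹ K⁻¹.
ΔS = 3.68 × 12.47 × ln(100.15/260.05) = -43.8 J/K.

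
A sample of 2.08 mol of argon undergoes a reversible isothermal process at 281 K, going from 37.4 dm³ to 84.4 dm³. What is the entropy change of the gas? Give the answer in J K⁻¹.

For an isothermal ideal gas ΔS_gas = nR ln(V₂/V₁) = 2.08 × 8.314 × ln(84.4/37.4) = 14.1 J/K.

ΔS_gas = 14.1 J/K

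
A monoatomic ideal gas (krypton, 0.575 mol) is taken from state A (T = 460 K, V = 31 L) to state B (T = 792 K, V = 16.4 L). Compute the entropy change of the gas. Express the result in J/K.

Entropy is a state function: ΔS = nC_V ln(T₂/T₁) + nR ln(V₂/V₁), with C_V = 3R/2 = 12.47 J mol⁻¹ K⁻¹ for a monoatomic ideal gas.
ΔS = 0.575 × [12.47 × ln(792/460) + 8.314 × ln(16.4/31)] = 0.852 J/K.

ΔS = 0.852 J/K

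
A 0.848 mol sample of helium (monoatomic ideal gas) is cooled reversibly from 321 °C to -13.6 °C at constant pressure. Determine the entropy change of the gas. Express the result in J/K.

ΔS = -14.6 J/K

In kelvin: T₁ = 594.15 K, T₂ = 259.55 K. At constant pressure, ΔS = nC_p ln(T₂/T₁) with C_p = 5R/2 = 20.79 J mol⁻¹ K⁻¹.
ΔS = 0.848 × 20.79 × ln(259.55/594.15) = -14.6 J/K.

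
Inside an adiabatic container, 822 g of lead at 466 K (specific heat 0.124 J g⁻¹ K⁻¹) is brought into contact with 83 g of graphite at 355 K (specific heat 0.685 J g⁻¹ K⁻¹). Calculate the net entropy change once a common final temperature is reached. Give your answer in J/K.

ΔS_total = 1.31 J/K

Energy balance: T_f = (m₁c₁T₁ + m₂c₂T₂)/(m₁c₁ + m₂c₂) = 426.25 K.
ΔS₁ = m₁c₁ ln(T_f/T₁) = 101.928 × ln(426.25/466) = -9.087 J/K.
ΔS₂ = m₂c₂ ln(T_f/T₂) = 56.855 × ln(426.25/355) = 10.4 J/K.
ΔS_total = -9.087 + 10.4 = 1.31 J/K.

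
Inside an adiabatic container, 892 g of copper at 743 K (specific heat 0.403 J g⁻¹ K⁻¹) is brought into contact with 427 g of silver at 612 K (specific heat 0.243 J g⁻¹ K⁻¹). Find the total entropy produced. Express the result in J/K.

ΔS_total = 1.46 J/K

Energy balance: T_f = (m₁c₁T₁ + m₂c₂T₂)/(m₁c₁ + m₂c₂) = 713.66 K.
ΔS₁ = m₁c₁ ln(T_f/T₁) = 359.476 × ln(713.66/743) = -14.48 J/K.
ΔS₂ = m₂c₂ ln(T_f/T₂) = 103.761 × ln(713.66/612) = 15.94 J/K.
ΔS_total = -14.48 + 15.94 = 1.46 J/K.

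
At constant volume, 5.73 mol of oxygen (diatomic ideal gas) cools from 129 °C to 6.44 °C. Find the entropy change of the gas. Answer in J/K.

ΔS = -43.3 J/K

In kelvin: T₁ = 402.15 K, T₂ = 279.59 K. At constant volume, ΔS = nC_V ln(T₂/T₁) with C_V = 5R/2 = 20.79 J mol⁻¹ K⁻¹.
ΔS = 5.73 × 20.79 × ln(279.59/402.15) = -43.3 J/K.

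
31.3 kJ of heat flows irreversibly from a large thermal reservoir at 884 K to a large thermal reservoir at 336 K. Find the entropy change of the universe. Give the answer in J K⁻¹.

ΔS_total = 57.7 J/K

ΔS_hot = −Q/T_H = −31300/884 = -35.41 J/K and ΔS_cold = +Q/T_C = 31300/336 = 93.15 J/K.
ΔS_total = -35.41 + 93.15 = 57.7 J/K, positive as the second law requires.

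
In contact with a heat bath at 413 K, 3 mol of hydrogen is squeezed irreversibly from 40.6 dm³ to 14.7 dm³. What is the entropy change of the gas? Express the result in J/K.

ΔS_gas = -25.3 J/K

Entropy is a state function, so ΔS_gas depends only on the end states.
For an isothermal ideal gas ΔS_gas = nR ln(V₂/V₁) = 3 × 8.314 × ln(14.7/40.6) = -25.3 J/K.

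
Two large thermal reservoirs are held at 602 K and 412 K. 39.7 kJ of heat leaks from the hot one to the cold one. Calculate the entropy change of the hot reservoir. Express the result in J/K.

ΔS_hot = -65.9 J/K

The hot reservoir loses heat Q, so ΔS_hot = −Q/T_H = −39700/602 = -65.9 J/K.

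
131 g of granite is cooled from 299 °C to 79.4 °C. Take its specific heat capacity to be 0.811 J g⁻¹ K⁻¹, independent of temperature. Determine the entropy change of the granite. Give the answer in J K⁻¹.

ΔS = -51.4 J/K

In kelvin: T₁ = 572.15 K, T₂ = 352.55 K. ΔS = ∫dQ_rev/T = m c ln(T₂/T₁) = 131 × 0.811 × ln(352.55/572.15) = -51.4 J/K.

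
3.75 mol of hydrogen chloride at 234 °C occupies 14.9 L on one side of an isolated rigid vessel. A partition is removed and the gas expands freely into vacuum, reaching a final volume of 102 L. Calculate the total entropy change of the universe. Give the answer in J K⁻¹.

ΔS_universe = 60 J/K

No heat is exchanged and no work is done, so the ideal-gas temperature stays constant.
Entropy is a state function; using a reversible isothermal path, ΔS_gas = nR ln(V₂/V₁) = 3.75 × 8.314 × ln(102/14.9) = 60 J/K.
The insulated surroundings exchange no heat, so ΔS_surr = 0 and ΔS_universe = ΔS_gas.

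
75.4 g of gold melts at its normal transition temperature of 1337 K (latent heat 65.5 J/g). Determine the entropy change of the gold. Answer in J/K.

Heat absorbed by the substance: Q = mL = 75.4 × 65.5 = 4938.7 J.
At constant T, ΔS = Q_rev/T = 4938.7 / 1337 = 3.69 J/K.

ΔS = 3.69 J/K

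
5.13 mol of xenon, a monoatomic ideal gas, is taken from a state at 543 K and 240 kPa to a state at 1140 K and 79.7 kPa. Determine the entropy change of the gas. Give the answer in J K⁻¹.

ΔS = 126 J/K

ΔS = nC_p ln(T₂/T₁) − nR ln(P₂/P₁), with C_p = 5R/2 = 20.79 J mol⁻¹ K⁻¹ for a monoatomic ideal gas.
ΔS = 5.13 × [20.79 × ln(1140/543) − 8.314 × ln(79.7/240)] = 126 J/K.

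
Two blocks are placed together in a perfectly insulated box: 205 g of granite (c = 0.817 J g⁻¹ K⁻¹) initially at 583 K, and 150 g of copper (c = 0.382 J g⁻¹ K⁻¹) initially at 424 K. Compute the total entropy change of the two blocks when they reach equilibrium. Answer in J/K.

Energy balance: T_f = (m₁c₁T₁ + m₂c₂T₂)/(m₁c₁ + m₂c₂) = 542.47 K.
ΔS₁ = m₁c₁ ln(T_f/T₁) = 167.485 × ln(542.47/583) = -12.07 J/K.
ΔS₂ = m₂c₂ ln(T_f/T₂) = 57.3 × ln(542.47/424) = 14.12 J/K.
ΔS_total = -12.07 + 14.12 = 2.05 J/K.

ΔS_total = 2.05 J/K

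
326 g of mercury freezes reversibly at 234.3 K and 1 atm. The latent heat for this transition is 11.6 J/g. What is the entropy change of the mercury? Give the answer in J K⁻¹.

ΔS = -16.1 J/K

Heat released by the substance: Q = −mL = −326 × 11.6 = −3781.6 J.
At constant T, ΔS = Q_rev/T = −3781.6 / 234.3 = -16.1 J/K.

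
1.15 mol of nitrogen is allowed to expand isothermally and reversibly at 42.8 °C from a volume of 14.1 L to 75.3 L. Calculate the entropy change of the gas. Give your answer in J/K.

For an isothermal ideal gas ΔS_gas = nR ln(V₂/V₁) = 1.15 × 8.314 × ln(75.3/14.1) = 16 J/K.

ΔS_gas = 16 J/K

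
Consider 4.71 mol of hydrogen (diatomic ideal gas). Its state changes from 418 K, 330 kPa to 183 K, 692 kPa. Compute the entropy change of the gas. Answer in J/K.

ΔS = -142 J/K

ΔS = nC_p ln(T₂/T₁) − nR ln(P₂/P₁), with C_p = 7R/2 = 29.1 J mol⁻¹ K⁻¹ for a diatomic ideal gas.
ΔS = 4.71 × [29.1 × ln(183/418) − 8.314 × ln(692/330)] = -142 J/K.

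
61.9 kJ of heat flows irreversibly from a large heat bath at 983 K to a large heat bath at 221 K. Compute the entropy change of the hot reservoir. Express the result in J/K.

ΔS_hot = -63 J/K

The hot reservoir loses heat Q, so ΔS_hot = −Q/T_H = −61900/983 = -63 J/K.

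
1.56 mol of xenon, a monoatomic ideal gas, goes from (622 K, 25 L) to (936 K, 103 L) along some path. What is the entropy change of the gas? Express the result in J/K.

ΔS = 26.3 J/K

Entropy is a state function: ΔS = nC_V ln(T₂/T₁) + nR ln(V₂/V₁), with C_V = 3R/2 = 12.47 J mol⁻¹ K⁻¹ for a monoatomic ideal gas.
ΔS = 1.56 × [12.47 × ln(936/622) + 8.314 × ln(103/25)] = 26.3 J/K.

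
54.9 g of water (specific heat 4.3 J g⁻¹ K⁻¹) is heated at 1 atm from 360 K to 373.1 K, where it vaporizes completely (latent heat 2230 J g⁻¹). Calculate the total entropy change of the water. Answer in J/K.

ΔS = 337 J/K

Warming step: ΔS₁ = m c ln(T_tr/T_i) = 54.9 × 4.3 × ln(373.1/360) = 8.438 J/K.
Phase change: ΔS₂ = +mL/T_tr = 54.9 × 2230 / 373.1 = 328.1 J/K.
ΔS_total = (8.438) + (328.1) = 337 J/K.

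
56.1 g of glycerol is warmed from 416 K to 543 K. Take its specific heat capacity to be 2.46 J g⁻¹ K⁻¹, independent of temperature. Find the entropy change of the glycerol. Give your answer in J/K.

ΔS = 36.8 J/K

ΔS = ∫dQ_rev/T = m c ln(T₂/T₁) = 56.1 × 2.46 × ln(543/416) = 36.8 J/K.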